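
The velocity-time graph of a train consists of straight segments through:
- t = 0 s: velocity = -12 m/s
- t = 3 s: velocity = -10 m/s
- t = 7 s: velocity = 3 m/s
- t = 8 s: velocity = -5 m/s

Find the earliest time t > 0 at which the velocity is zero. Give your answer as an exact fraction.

v changes sign on 3–7 s (from -10 to 3); the graph is linear there, so v = 0 at t = 3 + (10)·(7 − 3)/(3 − -10) = 79/13 s.

t = 79/13 s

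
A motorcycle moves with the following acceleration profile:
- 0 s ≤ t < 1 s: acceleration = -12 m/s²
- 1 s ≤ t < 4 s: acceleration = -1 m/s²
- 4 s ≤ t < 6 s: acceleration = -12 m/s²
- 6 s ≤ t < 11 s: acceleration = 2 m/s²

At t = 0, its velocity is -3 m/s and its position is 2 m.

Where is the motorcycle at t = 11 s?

On each constant-a segment, Δv = aΔt and Δx = v₀Δt + ½aΔt²; chain segment to segment.
0–1 s: v starts -3 m/s; Δx = -3·1 + ½·-12·1² = -9 m; v ends -15 m/s.
1–4 s: v starts -15 m/s; Δx = -15·3 + ½·-1·3² = -49.5 m; v ends -18 m/s.
4–6 s: v starts -18 m/s; Δx = -18·2 + ½·-12·2² = -60 m; v ends -42 m/s.
6–11 s: v starts -42 m/s; Δx = -42·5 + ½·2·5² = -185 m; v ends -32 m/s.
x(11) = 2 + Σ Δx = -301.5 m.

-301.5 m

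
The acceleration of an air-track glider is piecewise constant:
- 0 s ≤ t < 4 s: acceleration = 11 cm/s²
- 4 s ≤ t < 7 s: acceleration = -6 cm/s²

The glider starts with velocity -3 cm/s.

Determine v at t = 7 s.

Δv equals the area under the a-t graph; then v = v₀ + Δv.
0–4 s: 11 × 4 = 44 cm/s
4–7 s: -6 × 3 = -18 cm/s
Δv = 26 cm/s, so v(7) = -3 + (26) = 23 cm/s.

23 cm/s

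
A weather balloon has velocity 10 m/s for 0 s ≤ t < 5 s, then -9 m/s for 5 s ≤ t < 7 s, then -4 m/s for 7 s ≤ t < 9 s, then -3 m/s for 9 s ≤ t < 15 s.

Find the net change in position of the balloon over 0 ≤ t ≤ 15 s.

Displacement is the signed area under the v-t curve.
0–5 s: 10 × 5 = 50 m
5–7 s: -9 × 2 = -18 m
7–9 s: -4 × 2 = -8 m
9–15 s: -3 × 6 = -18 m
Net displacement = 6 m

6 m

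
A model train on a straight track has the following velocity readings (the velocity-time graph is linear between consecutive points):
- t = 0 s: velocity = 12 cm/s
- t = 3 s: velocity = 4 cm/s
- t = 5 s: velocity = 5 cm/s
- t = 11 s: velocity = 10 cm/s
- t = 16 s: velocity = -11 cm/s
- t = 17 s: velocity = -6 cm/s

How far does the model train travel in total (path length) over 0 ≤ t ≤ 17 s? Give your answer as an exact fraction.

2369/21 cm

Total distance travelled is ∫|v| dt — sum the magnitudes of each area piece.
0–3 s: |½(12 + 4)(3)| = 24 cm
3–5 s: |½(4 + 5)(2)| = 9 cm
5–11 s: |½(5 + 10)(6)| = 45 cm
11–16 s: v = 0 at t = 281/21 s; triangle areas 250/21 + 605/42 = 1105/42 cm
16–17 s: |½(-11 + -6)(1)| = 8.5 cm
Total distance = 2369/21 cm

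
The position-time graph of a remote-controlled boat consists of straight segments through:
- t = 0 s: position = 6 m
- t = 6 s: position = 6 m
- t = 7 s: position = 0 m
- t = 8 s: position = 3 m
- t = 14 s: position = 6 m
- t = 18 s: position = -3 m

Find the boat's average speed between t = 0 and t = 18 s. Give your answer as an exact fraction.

Average speed = (total path length)/(elapsed time); on a piecewise-linear x-t graph the path length is Σ|Δx|.
0–6 s: |Δx| = |6 − 6| = 0 m
6–7 s: |Δx| = |0 − 6| = 6 m
7–8 s: |Δx| = |3 − 0| = 3 m
8–14 s: |Δx| = |6 − 3| = 3 m
14–18 s: |Δx| = |-3 − 6| = 9 m
Total path = 21 m; average speed = 21/18 = 7/6 m/s.

7/6 m/s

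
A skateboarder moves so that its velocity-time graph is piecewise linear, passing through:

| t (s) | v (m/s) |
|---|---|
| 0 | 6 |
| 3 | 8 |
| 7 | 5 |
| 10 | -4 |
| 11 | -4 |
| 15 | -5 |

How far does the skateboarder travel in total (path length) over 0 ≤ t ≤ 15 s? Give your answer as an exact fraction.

Total distance travelled is ∫|v| dt — sum the magnitudes of each area piece.
0–3 s: |½(6 + 8)(3)| = 21 m
3–7 s: |½(8 + 5)(4)| = 26 m
7–10 s: v = 0 at t = 26/3 s; triangle areas 25/6 + 8/3 = 41/6 m
10–11 s: |-4| × 1 = 4 m
11–15 s: |½(-4 + -5)(4)| = 18 m
Total distance = 455/6 m

455/6 m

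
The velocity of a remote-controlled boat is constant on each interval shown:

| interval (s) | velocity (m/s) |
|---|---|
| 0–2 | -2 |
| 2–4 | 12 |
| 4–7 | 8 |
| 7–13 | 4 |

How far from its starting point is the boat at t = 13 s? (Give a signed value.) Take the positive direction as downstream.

68 m

Net displacement equals the area under the velocity-time graph (areas below the axis count negative).
0–2 s: -2 × 2 = -4 m
2–4 s: 12 × 2 = 24 m
4–7 s: 8 × 3 = 24 m
7–13 s: 4 × 6 = 24 m
Net displacement = 68 m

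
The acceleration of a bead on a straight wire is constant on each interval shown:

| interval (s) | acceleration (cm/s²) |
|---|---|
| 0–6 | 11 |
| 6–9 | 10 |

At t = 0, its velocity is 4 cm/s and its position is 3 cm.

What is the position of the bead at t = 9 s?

On each constant-a segment, Δv = aΔt and Δx = v₀Δt + ½aΔt²; chain segment to segment.
0–6 s: v starts 4 cm/s; Δx = 4·6 + ½·11·6² = 222 cm; v ends 70 cm/s.
6–9 s: v starts 70 cm/s; Δx = 70·3 + ½·10·3² = 255 cm; v ends 100 cm/s.
x(9) = 3 + Σ Δx = 480 cm.

480 cm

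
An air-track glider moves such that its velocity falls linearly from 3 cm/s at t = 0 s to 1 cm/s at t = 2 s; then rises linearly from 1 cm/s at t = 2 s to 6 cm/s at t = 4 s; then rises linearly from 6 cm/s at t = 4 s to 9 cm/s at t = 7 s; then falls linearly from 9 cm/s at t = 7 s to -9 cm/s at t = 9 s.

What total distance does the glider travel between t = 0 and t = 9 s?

42.5 cm

Total distance travelled is ∫|v| dt — sum the magnitudes of each area piece.
0–2 s: |½(3 + 1)(2)| = 4 cm
2–4 s: |½(1 + 6)(2)| = 7 cm
4–7 s: |½(6 + 9)(3)| = 22.5 cm
7–9 s: v = 0 at t = 8 s; triangle areas 4.5 + 4.5 = 9 cm
Total distance = 42.5 cm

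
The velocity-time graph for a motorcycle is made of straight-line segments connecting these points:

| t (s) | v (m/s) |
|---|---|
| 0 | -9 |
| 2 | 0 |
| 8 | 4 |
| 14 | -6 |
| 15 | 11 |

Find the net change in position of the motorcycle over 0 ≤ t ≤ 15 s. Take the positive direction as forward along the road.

Displacement is the signed area under the v-t curve.
0–2 s: ½(-9 + 0)(2) = -9 m
2–8 s: ½(0 + 4)(6) = 12 m
8–14 s: ½(4 + -6)(6) = -6 m
14–15 s: ½(-6 + 11)(1) = 2.5 m
Net displacement = -0.5 m

-0.5 m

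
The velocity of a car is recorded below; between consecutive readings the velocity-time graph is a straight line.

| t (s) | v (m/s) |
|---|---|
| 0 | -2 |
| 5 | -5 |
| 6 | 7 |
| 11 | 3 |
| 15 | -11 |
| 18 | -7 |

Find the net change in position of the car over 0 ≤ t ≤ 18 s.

-34.5 m

Net displacement equals the area under the velocity-time graph (areas below the axis count negative).
0–5 s: ½(-2 + -5)(5) = -17.5 m
5–6 s: ½(-5 + 7)(1) = 1 m
6–11 s: ½(7 + 3)(5) = 25 m
11–15 s: ½(3 + -11)(4) = -16 m
15–18 s: ½(-11 + -7)(3) = -27 m
Net displacement = -34.5 m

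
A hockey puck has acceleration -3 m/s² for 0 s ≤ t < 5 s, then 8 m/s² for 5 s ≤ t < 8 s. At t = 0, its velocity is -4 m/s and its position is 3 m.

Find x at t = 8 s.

On each constant-a segment, Δv = aΔt and Δx = v₀Δt + ½aΔt²; chain segment to segment.
0–5 s: v starts -4 m/s; Δx = -4·5 + ½·-3·5² = -57.5 m; v ends -19 m/s.
5–8 s: v starts -19 m/s; Δx = -19·3 + ½·8·3² = -21 m; v ends 5 m/s.
x(8) = 3 + Σ Δx = -75.5 m.

-75.5 m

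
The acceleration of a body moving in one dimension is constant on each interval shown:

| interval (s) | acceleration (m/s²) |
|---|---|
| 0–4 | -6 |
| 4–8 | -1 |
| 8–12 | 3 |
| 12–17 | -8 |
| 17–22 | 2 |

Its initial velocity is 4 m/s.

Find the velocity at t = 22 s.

-42 m/s

Δv equals the area under the a-t graph; then v = v₀ + Δv.
0–4 s: -6 × 4 = -24 m/s
4–8 s: -1 × 4 = -4 m/s
8–12 s: 3 × 4 = 12 m/s
12–17 s: -8 × 5 = -40 m/s
17–22 s: 2 × 5 = 10 m/s
Δv = -46 m/s, so v(22) = 4 + (-46) = -42 m/s.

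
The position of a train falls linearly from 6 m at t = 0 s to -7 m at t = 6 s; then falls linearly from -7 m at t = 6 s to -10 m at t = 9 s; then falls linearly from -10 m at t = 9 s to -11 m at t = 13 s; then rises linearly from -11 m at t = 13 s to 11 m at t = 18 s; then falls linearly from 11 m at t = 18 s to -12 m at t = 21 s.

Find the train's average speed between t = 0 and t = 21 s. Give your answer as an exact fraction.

62/21 m/s

Average speed = (total path length)/(elapsed time); on a piecewise-linear x-t graph the path length is Σ|Δx|.
0–6 s: |Δx| = |-7 − 6| = 13 m
6–9 s: |Δx| = |-10 − -7| = 3 m
9–13 s: |Δx| = |-11 − -10| = 1 m
13–18 s: |Δx| = |11 − -11| = 22 m
18–21 s: |Δx| = |-12 − 11| = 23 m
Total path = 62 m; average speed = 62/21 = 62/21 m/s.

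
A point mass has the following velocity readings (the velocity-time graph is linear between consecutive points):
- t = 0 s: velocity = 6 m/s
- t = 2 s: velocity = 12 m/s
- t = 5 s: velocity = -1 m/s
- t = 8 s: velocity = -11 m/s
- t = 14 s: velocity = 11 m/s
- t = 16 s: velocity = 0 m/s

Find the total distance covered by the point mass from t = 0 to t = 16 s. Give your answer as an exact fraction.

Total distance travelled is ∫|v| dt — sum the magnitudes of each area piece.
0–2 s: |½(6 + 12)(2)| = 18 m
2–5 s: v = 0 at t = 62/13 s; triangle areas 216/13 + 3/26 = 435/26 m
5–8 s: |½(-1 + -11)(3)| = 18 m
8–14 s: v = 0 at t = 11 s; triangle areas 16.5 + 16.5 = 33 m
14–16 s: |½(11 + 0)(2)| = 11 m
Total distance = 2515/26 m

2515/26 m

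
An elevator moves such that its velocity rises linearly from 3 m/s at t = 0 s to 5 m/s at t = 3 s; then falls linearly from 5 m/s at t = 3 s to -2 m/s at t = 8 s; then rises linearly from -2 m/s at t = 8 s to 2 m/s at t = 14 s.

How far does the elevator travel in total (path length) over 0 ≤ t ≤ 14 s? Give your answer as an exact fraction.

397/14 m

Total distance travelled is ∫|v| dt — sum the magnitudes of each area piece.
0–3 s: |½(3 + 5)(3)| = 12 m
3–8 s: v = 0 at t = 46/7 s; triangle areas 125/14 + 10/7 = 145/14 m
8–14 s: v = 0 at t = 11 s; triangle areas 3 + 3 = 6 m
Total distance = 397/14 m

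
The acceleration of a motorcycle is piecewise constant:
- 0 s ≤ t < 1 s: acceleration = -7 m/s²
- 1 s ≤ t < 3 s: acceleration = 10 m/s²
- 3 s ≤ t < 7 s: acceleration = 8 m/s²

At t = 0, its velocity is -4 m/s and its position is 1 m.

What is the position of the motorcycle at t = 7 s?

On each constant-a segment, Δv = aΔt and Δx = v₀Δt + ½aΔt²; chain segment to segment.
0–1 s: v starts -4 m/s; Δx = -4·1 + ½·-7·1² = -7.5 m; v ends -11 m/s.
1–3 s: v starts -11 m/s; Δx = -11·2 + ½·10·2² = -2 m; v ends 9 m/s.
3–7 s: v starts 9 m/s; Δx = 9·4 + ½·8·4² = 100 m; v ends 41 m/s.
x(7) = 1 + Σ Δx = 91.5 m.

91.5 m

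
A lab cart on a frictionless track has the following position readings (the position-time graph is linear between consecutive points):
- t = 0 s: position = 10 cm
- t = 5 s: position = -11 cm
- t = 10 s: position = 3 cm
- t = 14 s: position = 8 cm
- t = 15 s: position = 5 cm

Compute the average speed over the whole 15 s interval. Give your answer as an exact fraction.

43/15 cm/s

Average speed = (total path length)/(elapsed time); on a piecewise-linear x-t graph the path length is Σ|Δx|.
0–5 s: |Δx| = |-11 − 10| = 21 cm
5–10 s: |Δx| = |3 − -11| = 14 cm
10–14 s: |Δx| = |8 − 3| = 5 cm
14–15 s: |Δx| = |5 − 8| = 3 cm
Total path = 43 cm; average speed = 43/15 = 43/15 cm/s.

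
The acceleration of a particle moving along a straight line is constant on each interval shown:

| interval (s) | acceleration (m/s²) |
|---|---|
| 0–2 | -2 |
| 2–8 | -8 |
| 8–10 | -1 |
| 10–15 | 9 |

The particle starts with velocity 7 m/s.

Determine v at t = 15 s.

Δv equals the area under the a-t graph; then v = v₀ + Δv.
0–2 s: -2 × 2 = -4 m/s
2–8 s: -8 × 6 = -48 m/s
8–10 s: -1 × 2 = -2 m/s
10–15 s: 9 × 5 = 45 m/s
Δv = -9 m/s, so v(15) = 7 + (-9) = -2 m/s.

-2 m/s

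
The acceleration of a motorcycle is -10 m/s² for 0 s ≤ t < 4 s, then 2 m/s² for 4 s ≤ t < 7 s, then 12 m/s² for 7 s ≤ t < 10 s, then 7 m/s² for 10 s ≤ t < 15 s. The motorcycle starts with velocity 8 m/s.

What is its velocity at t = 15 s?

45 m/s

Δv equals the area under the a-t graph; then v = v₀ + Δv.
0–4 s: -10 × 4 = -40 m/s
4–7 s: 2 × 3 = 6 m/s
7–10 s: 12 × 3 = 36 m/s
10–15 s: 7 × 5 = 35 m/s
Δv = 37 m/s, so v(15) = 8 + (37) = 45 m/s.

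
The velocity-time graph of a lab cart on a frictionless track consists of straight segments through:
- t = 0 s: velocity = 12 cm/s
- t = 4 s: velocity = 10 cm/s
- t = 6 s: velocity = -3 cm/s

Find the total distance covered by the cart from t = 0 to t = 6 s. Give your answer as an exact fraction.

681/13 cm

Distance (not displacement) is the total path length: add the absolute areas under v-t.
0–4 s: |½(12 + 10)(4)| = 44 cm
4–6 s: v = 0 at t = 72/13 s; triangle areas 100/13 + 9/13 = 109/13 cm
Total distance = 681/13 cm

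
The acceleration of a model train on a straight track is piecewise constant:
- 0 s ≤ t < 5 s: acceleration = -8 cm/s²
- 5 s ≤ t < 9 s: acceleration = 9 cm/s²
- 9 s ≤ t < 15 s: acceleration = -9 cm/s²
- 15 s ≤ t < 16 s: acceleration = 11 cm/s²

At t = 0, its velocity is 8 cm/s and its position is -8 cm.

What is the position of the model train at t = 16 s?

On each constant-a segment, Δv = aΔt and Δx = v₀Δt + ½aΔt²; chain segment to segment.
0–5 s: v starts 8 cm/s; Δx = 8·5 + ½·-8·5² = -60 cm; v ends -32 cm/s.
5–9 s: v starts -32 cm/s; Δx = -32·4 + ½·9·4² = -56 cm; v ends 4 cm/s.
9–15 s: v starts 4 cm/s; Δx = 4·6 + ½·-9·6² = -138 cm; v ends -50 cm/s.
15–16 s: v starts -50 cm/s; Δx = -50·1 + ½·11·1² = -44.5 cm; v ends -39 cm/s.
x(16) = -8 + Σ Δx = -306.5 cm.

-306.5 cm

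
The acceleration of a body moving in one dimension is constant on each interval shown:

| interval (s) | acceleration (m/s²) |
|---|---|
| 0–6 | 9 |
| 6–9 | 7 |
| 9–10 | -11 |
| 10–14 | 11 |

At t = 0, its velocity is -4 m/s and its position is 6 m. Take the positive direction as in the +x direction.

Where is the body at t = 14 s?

719 m

On each constant-a segment, Δv = aΔt and Δx = v₀Δt + ½aΔt²; chain segment to segment.
0–6 s: v starts -4 m/s; Δx = -4·6 + ½·9·6² = 138 m; v ends 50 m/s.
6–9 s: v starts 50 m/s; Δx = 50·3 + ½·7·3² = 181.5 m; v ends 71 m/s.
9–10 s: v starts 71 m/s; Δx = 71·1 + ½·-11·1² = 65.5 m; v ends 60 m/s.
10–14 s: v starts 60 m/s; Δx = 60·4 + ½·11·4² = 328 m; v ends 104 m/s.
x(14) = 6 + Σ Δx = 719 m.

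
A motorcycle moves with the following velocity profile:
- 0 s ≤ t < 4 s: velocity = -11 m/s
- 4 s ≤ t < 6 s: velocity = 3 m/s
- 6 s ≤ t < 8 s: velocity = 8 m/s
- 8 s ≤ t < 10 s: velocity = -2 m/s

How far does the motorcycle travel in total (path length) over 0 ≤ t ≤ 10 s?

70 m

Distance (not displacement) is the total path length: add the absolute areas under v-t.
0–4 s: |-11| × 4 = 44 m
4–6 s: |3| × 2 = 6 m
6–8 s: |8| × 2 = 16 m
8–10 s: |-2| × 2 = 4 m
Total distance = 70 m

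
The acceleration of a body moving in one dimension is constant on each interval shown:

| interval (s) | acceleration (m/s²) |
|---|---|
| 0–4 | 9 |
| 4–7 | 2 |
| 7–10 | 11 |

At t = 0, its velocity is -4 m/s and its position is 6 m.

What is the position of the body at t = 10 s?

330.5 m

On each constant-a segment, Δv = aΔt and Δx = v₀Δt + ½aΔt²; chain segment to segment.
0–4 s: v starts -4 m/s; Δx = -4·4 + ½·9·4² = 56 m; v ends 32 m/s.
4–7 s: v starts 32 m/s; Δx = 32·3 + ½·2·3² = 105 m; v ends 38 m/s.
7–10 s: v starts 38 m/s; Δx = 38·3 + ½·11·3² = 163.5 m; v ends 71 m/s.
x(10) = 6 + Σ Δx = 330.5 m.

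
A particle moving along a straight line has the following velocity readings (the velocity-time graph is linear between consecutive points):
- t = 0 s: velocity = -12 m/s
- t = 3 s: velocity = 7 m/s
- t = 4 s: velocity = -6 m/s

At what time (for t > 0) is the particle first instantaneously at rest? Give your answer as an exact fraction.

t = 36/19 s

v changes sign on 0–3 s (from -12 to 7); the graph is linear there, so v = 0 at t = 0 + (12)·(3 − 0)/(7 − -12) = 36/19 s.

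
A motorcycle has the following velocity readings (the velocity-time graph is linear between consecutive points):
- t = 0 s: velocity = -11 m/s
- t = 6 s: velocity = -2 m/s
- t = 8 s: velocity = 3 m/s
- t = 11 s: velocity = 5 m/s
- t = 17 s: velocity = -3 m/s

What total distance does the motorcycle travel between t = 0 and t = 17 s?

66.35 m

Total distance travelled is ∫|v| dt — sum the magnitudes of each area piece.
0–6 s: |½(-11 + -2)(6)| = 39 m
6–8 s: v = 0 at t = 6.8 s; triangle areas 0.8 + 1.8 = 2.6 m
8–11 s: |½(3 + 5)(3)| = 12 m
11–17 s: v = 0 at t = 14.75 s; triangle areas 9.375 + 3.375 = 12.75 m
Total distance = 66.35 m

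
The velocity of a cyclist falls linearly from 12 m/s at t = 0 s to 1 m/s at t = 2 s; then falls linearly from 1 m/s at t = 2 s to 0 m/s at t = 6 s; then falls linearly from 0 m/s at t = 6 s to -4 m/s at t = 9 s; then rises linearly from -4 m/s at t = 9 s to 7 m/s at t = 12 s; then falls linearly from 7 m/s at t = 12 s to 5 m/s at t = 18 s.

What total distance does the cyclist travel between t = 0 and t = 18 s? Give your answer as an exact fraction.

Distance (not displacement) is the total path length: add the absolute areas under v-t.
0–2 s: |½(12 + 1)(2)| = 13 m
2–6 s: |½(1 + 0)(4)| = 2 m
6–9 s: |½(0 + -4)(3)| = 6 m
9–12 s: v = 0 at t = 111/11 s; triangle areas 24/11 + 147/22 = 195/22 m
12–18 s: |½(7 + 5)(6)| = 36 m
Total distance = 1449/22 m

1449/22 m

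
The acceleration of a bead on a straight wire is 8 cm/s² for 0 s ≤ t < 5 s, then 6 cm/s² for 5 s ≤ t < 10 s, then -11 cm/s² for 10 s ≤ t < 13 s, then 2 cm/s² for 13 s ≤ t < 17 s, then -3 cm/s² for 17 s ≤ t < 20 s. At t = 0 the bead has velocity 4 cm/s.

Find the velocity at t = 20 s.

Δv equals the area under the a-t graph; then v = v₀ + Δv.
0–5 s: 8 × 5 = 40 cm/s
5–10 s: 6 × 5 = 30 cm/s
10–13 s: -11 × 3 = -33 cm/s
13–17 s: 2 × 4 = 8 cm/s
17–20 s: -3 × 3 = -9 cm/s
Δv = 36 cm/s, so v(20) = 4 + (36) = 40 cm/s.

40 cm/s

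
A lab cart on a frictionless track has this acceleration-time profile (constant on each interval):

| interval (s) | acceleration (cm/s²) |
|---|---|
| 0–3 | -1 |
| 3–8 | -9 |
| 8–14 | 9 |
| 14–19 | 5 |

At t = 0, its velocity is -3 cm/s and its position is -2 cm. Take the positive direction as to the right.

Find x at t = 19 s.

On each constant-a segment, Δv = aΔt and Δx = v₀Δt + ½aΔt²; chain segment to segment.
0–3 s: v starts -3 cm/s; Δx = -3·3 + ½·-1·3² = -13.5 cm; v ends -6 cm/s.
3–8 s: v starts -6 cm/s; Δx = -6·5 + ½·-9·5² = -142.5 cm; v ends -51 cm/s.
8–14 s: v starts -51 cm/s; Δx = -51·6 + ½·9·6² = -144 cm; v ends 3 cm/s.
14–19 s: v starts 3 cm/s; Δx = 3·5 + ½·5·5² = 77.5 cm; v ends 28 cm/s.
x(19) = -2 + Σ Δx = -224.5 cm.

-224.5 cm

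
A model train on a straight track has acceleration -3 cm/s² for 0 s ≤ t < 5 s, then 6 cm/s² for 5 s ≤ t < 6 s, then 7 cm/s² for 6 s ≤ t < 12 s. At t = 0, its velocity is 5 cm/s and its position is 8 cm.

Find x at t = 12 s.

On each constant-a segment, Δv = aΔt and Δx = v₀Δt + ½aΔt²; chain segment to segment.
0–5 s: v starts 5 cm/s; Δx = 5·5 + ½·-3·5² = -12.5 cm; v ends -10 cm/s.
5–6 s: v starts -10 cm/s; Δx = -10·1 + ½·6·1² = -7 cm; v ends -4 cm/s.
6–12 s: v starts -4 cm/s; Δx = -4·6 + ½·7·6² = 102 cm; v ends 38 cm/s.
x(12) = 8 + Σ Δx = 90.5 cm.

90.5 cm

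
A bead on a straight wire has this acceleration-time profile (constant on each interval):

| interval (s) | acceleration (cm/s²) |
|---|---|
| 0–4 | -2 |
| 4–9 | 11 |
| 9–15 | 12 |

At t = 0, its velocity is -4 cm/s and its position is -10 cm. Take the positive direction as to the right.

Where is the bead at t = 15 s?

On each constant-a segment, Δv = aΔt and Δx = v₀Δt + ½aΔt²; chain segment to segment.
0–4 s: v starts -4 cm/s; Δx = -4·4 + ½·-2·4² = -32 cm; v ends -12 cm/s.
4–9 s: v starts -12 cm/s; Δx = -12·5 + ½·11·5² = 77.5 cm; v ends 43 cm/s.
9–15 s: v starts 43 cm/s; Δx = 43·6 + ½·12·6² = 474 cm; v ends 115 cm/s.
x(15) = -10 + Σ Δx = 509.5 cm.

509.5 cm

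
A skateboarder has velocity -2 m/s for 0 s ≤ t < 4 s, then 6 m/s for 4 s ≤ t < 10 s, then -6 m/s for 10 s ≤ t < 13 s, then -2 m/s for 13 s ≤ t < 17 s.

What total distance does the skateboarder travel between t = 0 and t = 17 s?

70 m

Distance (not displacement) is the total path length: add the absolute areas under v-t.
0–4 s: |-2| × 4 = 8 m
4–10 s: |6| × 6 = 36 m
10–13 s: |-6| × 3 = 18 m
13–17 s: |-2| × 4 = 8 m
Total distance = 70 m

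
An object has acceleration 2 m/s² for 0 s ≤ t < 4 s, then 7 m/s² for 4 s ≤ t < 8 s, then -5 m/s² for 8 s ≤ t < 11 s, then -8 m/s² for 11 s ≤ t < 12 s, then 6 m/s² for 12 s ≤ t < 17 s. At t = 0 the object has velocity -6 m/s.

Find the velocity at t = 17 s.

Δv equals the area under the a-t graph; then v = v₀ + Δv.
0–4 s: 2 × 4 = 8 m/s
4–8 s: 7 × 4 = 28 m/s
8–11 s: -5 × 3 = -15 m/s
11–12 s: -8 × 1 = -8 m/s
12–17 s: 6 × 5 = 30 m/s
Δv = 43 m/s, so v(17) = -6 + (43) = 37 m/s.

37 m/s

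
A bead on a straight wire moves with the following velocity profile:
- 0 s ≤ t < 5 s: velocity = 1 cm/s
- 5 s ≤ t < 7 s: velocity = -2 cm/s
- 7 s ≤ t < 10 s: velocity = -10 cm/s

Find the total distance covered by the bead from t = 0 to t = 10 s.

39 cm

Distance (not displacement) is the total path length: add the absolute areas under v-t.
0–5 s: |1| × 5 = 5 cm
5–7 s: |-2| × 2 = 4 cm
7–10 s: |-10| × 3 = 30 cm
Total distance = 39 cm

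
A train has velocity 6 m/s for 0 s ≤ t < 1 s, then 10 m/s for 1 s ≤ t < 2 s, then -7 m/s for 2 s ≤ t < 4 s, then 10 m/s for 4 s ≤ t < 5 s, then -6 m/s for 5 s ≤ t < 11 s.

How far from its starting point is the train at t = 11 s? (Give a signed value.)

Displacement is the signed area under the v-t curve.
0–1 s: 6 × 1 = 6 m
1–2 s: 10 × 1 = 10 m
2–4 s: -7 × 2 = -14 m
4–5 s: 10 × 1 = 10 m
5–11 s: -6 × 6 = -36 m
Net displacement = -24 m

-24 m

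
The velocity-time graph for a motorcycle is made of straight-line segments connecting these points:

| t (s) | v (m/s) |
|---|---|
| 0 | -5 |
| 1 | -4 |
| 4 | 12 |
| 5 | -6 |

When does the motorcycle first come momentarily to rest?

v changes sign on 1–4 s (from -4 to 12); the graph is linear there, so v = 0 at t = 1 + (4)·(4 − 1)/(12 − -4) = 1.75 s.

t = 1.75 s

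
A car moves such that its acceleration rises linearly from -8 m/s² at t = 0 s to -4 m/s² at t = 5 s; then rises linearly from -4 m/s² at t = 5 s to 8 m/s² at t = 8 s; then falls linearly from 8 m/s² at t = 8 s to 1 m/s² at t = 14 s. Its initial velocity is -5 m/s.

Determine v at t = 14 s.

-2 m/s

Δv equals the area under the a-t graph; then v = v₀ + Δv.
0–5 s: ½(-8 + -4)(5) = -30 m/s
5–8 s: ½(-4 + 8)(3) = 6 m/s
8–14 s: ½(8 + 1)(6) = 27 m/s
Δv = 3 m/s, so v(14) = -5 + (3) = -2 m/s.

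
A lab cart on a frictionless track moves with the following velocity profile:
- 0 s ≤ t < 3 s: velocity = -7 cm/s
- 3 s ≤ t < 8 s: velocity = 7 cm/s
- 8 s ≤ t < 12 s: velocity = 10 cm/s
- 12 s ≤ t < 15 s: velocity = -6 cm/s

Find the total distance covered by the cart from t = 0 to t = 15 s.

114 cm

Distance (not displacement) is the total path length: add the absolute areas under v-t.
0–3 s: |-7| × 3 = 21 cm
3–8 s: |7| × 5 = 35 cm
8–12 s: |10| × 4 = 40 cm
12–15 s: |-6| × 3 = 18 cm
Total distance = 114 cm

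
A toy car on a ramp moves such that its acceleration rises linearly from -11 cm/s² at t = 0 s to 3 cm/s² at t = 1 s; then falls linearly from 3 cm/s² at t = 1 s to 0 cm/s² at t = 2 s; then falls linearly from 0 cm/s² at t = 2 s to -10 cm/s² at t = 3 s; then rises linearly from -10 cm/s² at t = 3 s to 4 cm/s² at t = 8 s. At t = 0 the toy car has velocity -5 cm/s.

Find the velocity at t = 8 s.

-27.5 cm/s

Δv equals the area under the a-t graph; then v = v₀ + Δv.
0–1 s: ½(-11 + 3)(1) = -4 cm/s
1–2 s: ½(3 + 0)(1) = 1.5 cm/s
2–3 s: ½(0 + -10)(1) = -5 cm/s
3–8 s: ½(-10 + 4)(5) = -15 cm/s
Δv = -22.5 cm/s, so v(8) = -5 + (-22.5) = -27.5 cm/s.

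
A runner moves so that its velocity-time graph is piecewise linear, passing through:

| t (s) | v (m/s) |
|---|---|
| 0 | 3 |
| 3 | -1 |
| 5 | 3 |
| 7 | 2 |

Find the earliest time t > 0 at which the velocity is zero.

v changes sign on 0–3 s (from 3 to -1); the graph is linear there, so v = 0 at t = 0 + (-3)·(3 − 0)/(-1 − 3) = 2.25 s.

t = 2.25 s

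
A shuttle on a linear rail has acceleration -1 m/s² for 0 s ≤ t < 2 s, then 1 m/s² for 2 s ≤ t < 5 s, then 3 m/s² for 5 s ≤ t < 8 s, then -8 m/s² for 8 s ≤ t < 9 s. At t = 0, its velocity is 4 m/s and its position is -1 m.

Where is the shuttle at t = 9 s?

On each constant-a segment, Δv = aΔt and Δx = v₀Δt + ½aΔt²; chain segment to segment.
0–2 s: v starts 4 m/s; Δx = 4·2 + ½·-1·2² = 6 m; v ends 2 m/s.
2–5 s: v starts 2 m/s; Δx = 2·3 + ½·1·3² = 10.5 m; v ends 5 m/s.
5–8 s: v starts 5 m/s; Δx = 5·3 + ½·3·3² = 28.5 m; v ends 14 m/s.
8–9 s: v starts 14 m/s; Δx = 14·1 + ½·-8·1² = 10 m; v ends 6 m/s.
x(9) = -1 + Σ Δx = 54 m.

54 m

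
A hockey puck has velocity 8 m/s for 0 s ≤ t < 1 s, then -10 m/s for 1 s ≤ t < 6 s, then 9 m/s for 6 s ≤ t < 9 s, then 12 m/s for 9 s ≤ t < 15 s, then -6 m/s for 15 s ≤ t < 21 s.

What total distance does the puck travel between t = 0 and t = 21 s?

Distance (not displacement) is the total path length: add the absolute areas under v-t.
0–1 s: |8| × 1 = 8 m
1–6 s: |-10| × 5 = 50 m
6–9 s: |9| × 3 = 27 m
9–15 s: |12| × 6 = 72 m
15–21 s: |-6| × 6 = 36 m
Total distance = 193 m

193 m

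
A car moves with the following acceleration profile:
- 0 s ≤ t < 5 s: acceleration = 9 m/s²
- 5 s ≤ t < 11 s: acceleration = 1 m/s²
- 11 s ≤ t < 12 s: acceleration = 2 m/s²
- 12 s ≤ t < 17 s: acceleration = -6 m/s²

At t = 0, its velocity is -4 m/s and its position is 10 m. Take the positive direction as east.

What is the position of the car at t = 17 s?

584.5 m

On each constant-a segment, Δv = aΔt and Δx = v₀Δt + ½aΔt²; chain segment to segment.
0–5 s: v starts -4 m/s; Δx = -4·5 + ½·9·5² = 92.5 m; v ends 41 m/s.
5–11 s: v starts 41 m/s; Δx = 41·6 + ½·1·6² = 264 m; v ends 47 m/s.
11–12 s: v starts 47 m/s; Δx = 47·1 + ½·2·1² = 48 m; v ends 49 m/s.
12–17 s: v starts 49 m/s; Δx = 49·5 + ½·-6·5² = 170 m; v ends 19 m/s.
x(17) = 10 + Σ Δx = 584.5 m.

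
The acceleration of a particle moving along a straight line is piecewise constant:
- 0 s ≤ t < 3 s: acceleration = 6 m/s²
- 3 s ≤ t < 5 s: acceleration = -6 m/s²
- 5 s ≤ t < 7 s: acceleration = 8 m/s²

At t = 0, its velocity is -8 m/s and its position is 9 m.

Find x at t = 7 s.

32 m

On each constant-a segment, Δv = aΔt and Δx = v₀Δt + ½aΔt²; chain segment to segment.
0–3 s: v starts -8 m/s; Δx = -8·3 + ½·6·3² = 3 m; v ends 10 m/s.
3–5 s: v starts 10 m/s; Δx = 10·2 + ½·-6·2² = 8 m; v ends -2 m/s.
5–7 s: v starts -2 m/s; Δx = -2·2 + ½·8·2² = 12 m; v ends 14 m/s.
x(7) = 9 + Σ Δx = 32 m.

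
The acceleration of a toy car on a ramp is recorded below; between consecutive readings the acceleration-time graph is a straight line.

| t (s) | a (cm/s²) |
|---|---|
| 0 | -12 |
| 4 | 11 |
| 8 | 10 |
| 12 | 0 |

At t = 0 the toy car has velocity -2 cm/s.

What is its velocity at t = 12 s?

58 cm/s

Δv equals the area under the a-t graph; then v = v₀ + Δv.
0–4 s: ½(-12 + 11)(4) = -2 cm/s
4–8 s: ½(11 + 10)(4) = 42 cm/s
8–12 s: ½(10 + 0)(4) = 20 cm/s
Δv = 60 cm/s, so v(12) = -2 + (60) = 58 cm/s.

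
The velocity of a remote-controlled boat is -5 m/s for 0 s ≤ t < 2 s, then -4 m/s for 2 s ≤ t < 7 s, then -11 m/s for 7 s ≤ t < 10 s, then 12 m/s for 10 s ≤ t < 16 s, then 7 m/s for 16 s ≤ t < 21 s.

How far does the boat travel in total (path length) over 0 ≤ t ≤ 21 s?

170 m

Distance (not displacement) is the total path length: add the absolute areas under v-t.
0–2 s: |-5| × 2 = 10 m
2–7 s: |-4| × 5 = 20 m
7–10 s: |-11| × 3 = 33 m
10–16 s: |12| × 6 = 72 m
16–21 s: |7| × 5 = 35 m
Total distance = 170 m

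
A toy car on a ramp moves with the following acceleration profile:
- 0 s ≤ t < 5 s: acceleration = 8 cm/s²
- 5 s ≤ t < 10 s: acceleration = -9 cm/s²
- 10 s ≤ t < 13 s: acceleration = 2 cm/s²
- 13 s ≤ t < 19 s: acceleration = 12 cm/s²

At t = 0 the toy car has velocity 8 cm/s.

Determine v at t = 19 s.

Δv equals the area under the a-t graph; then v = v₀ + Δv.
0–5 s: 8 × 5 = 40 cm/s
5–10 s: -9 × 5 = -45 cm/s
10–13 s: 2 × 3 = 6 cm/s
13–19 s: 12 × 6 = 72 cm/s
Δv = 73 cm/s, so v(19) = 8 + (73) = 81 cm/s.

81 cm/s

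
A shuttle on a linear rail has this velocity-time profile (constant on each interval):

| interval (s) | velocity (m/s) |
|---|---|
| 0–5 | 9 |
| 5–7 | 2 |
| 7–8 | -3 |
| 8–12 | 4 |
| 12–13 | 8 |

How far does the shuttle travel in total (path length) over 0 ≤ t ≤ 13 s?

76 m

Distance (not displacement) is the total path length: add the absolute areas under v-t.
0–5 s: |9| × 5 = 45 m
5–7 s: |2| × 2 = 4 m
7–8 s: |-3| × 1 = 3 m
8–12 s: |4| × 4 = 16 m
12–13 s: |8| × 1 = 8 m
Total distance = 76 m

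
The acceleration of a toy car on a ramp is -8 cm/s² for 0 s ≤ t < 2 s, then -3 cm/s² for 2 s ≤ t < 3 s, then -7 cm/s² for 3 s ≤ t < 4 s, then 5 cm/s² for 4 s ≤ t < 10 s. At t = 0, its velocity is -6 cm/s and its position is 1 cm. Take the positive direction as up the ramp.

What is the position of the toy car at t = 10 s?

-181 cm

On each constant-a segment, Δv = aΔt and Δx = v₀Δt + ½aΔt²; chain segment to segment.
0–2 s: v starts -6 cm/s; Δx = -6·2 + ½·-8·2² = -28 cm; v ends -22 cm/s.
2–3 s: v starts -22 cm/s; Δx = -22·1 + ½·-3·1² = -23.5 cm; v ends -25 cm/s.
3–4 s: v starts -25 cm/s; Δx = -25·1 + ½·-7·1² = -28.5 cm; v ends -32 cm/s.
4–10 s: v starts -32 cm/s; Δx = -32·6 + ½·5·6² = -102 cm; v ends -2 cm/s.
x(10) = 1 + Σ Δx = -181 cm.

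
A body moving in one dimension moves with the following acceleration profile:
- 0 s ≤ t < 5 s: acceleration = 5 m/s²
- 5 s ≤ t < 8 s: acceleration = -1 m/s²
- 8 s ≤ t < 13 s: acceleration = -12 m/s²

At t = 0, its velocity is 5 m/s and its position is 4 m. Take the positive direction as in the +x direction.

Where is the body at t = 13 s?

162 m

On each constant-a segment, Δv = aΔt and Δx = v₀Δt + ½aΔt²; chain segment to segment.
0–5 s: v starts 5 m/s; Δx = 5·5 + ½·5·5² = 87.5 m; v ends 30 m/s.
5–8 s: v starts 30 m/s; Δx = 30·3 + ½·-1·3² = 85.5 m; v ends 27 m/s.
8–13 s: v starts 27 m/s; Δx = 27·5 + ½·-12·5² = -15 m; v ends -33 m/s.
x(13) = 4 + Σ Δx = 162 m.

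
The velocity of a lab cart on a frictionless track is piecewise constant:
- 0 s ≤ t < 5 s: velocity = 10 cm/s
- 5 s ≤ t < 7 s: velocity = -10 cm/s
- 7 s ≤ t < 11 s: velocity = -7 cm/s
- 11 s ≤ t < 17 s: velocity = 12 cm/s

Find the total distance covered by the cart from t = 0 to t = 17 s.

170 cm

Total distance travelled is ∫|v| dt — sum the magnitudes of each area piece.
0–5 s: |10| × 5 = 50 cm
5–7 s: |-10| × 2 = 20 cm
7–11 s: |-7| × 4 = 28 cm
11–17 s: |12| × 6 = 72 cm
Total distance = 170 cm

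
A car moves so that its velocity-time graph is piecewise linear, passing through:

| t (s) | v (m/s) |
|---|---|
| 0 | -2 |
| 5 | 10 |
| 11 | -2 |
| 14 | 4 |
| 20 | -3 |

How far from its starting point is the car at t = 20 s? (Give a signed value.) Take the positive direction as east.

Displacement is the signed area under the v-t curve.
0–5 s: ½(-2 + 10)(5) = 20 m
5–11 s: ½(10 + -2)(6) = 24 m
11–14 s: ½(-2 + 4)(3) = 3 m
14–20 s: ½(4 + -3)(6) = 3 m
Net displacement = 50 m

50 m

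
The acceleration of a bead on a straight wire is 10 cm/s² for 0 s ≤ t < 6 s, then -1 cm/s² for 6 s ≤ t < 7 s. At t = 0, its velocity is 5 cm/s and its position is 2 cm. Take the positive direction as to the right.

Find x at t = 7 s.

On each constant-a segment, Δv = aΔt and Δx = v₀Δt + ½aΔt²; chain segment to segment.
0–6 s: v starts 5 cm/s; Δx = 5·6 + ½·10·6² = 210 cm; v ends 65 cm/s.
6–7 s: v starts 65 cm/s; Δx = 65·1 + ½·-1·1² = 64.5 cm; v ends 64 cm/s.
x(7) = 2 + Σ Δx = 276.5 cm.

276.5 cm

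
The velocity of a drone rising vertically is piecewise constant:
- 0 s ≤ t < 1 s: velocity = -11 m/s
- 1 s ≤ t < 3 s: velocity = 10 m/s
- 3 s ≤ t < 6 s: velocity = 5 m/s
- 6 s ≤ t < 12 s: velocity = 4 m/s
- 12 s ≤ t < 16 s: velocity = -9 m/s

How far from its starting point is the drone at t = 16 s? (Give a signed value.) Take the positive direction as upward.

Displacement is the signed area under the v-t curve.
0–1 s: -11 × 1 = -11 m
1–3 s: 10 × 2 = 20 m
3–6 s: 5 × 3 = 15 m
6–12 s: 4 × 6 = 24 m
12–16 s: -9 × 4 = -36 m
Net displacement = 12 m

12 m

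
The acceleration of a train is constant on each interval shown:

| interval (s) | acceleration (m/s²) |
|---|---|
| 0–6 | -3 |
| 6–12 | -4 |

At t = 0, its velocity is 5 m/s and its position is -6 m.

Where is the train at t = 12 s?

-180 m

On each constant-a segment, Δv = aΔt and Δx = v₀Δt + ½aΔt²; chain segment to segment.
0–6 s: v starts 5 m/s; Δx = 5·6 + ½·-3·6² = -24 m; v ends -13 m/s.
6–12 s: v starts -13 m/s; Δx = -13·6 + ½·-4·6² = -150 m; v ends -37 m/s.
x(12) = -6 + Σ Δx = -180 m.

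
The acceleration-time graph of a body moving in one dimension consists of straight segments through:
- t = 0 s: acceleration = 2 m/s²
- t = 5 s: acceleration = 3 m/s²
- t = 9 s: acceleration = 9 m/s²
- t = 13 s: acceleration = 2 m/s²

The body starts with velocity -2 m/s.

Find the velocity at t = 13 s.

Δv equals the area under the a-t graph; then v = v₀ + Δv.
0–5 s: ½(2 + 3)(5) = 12.5 m/s
5–9 s: ½(3 + 9)(4) = 24 m/s
9–13 s: ½(9 + 2)(4) = 22 m/s
Δv = 58.5 m/s, so v(13) = -2 + (58.5) = 56.5 m/s.

56.5 m/s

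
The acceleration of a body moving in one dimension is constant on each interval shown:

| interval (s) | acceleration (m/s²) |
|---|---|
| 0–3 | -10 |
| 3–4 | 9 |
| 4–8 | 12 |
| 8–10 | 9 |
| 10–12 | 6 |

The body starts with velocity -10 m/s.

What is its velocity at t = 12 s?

47 m/s

Δv equals the area under the a-t graph; then v = v₀ + Δv.
0–3 s: -10 × 3 = -30 m/s
3–4 s: 9 × 1 = 9 m/s
4–8 s: 12 × 4 = 48 m/s
8–10 s: 9 × 2 = 18 m/s
10–12 s: 6 × 2 = 12 m/s
Δv = 57 m/s, so v(12) = -10 + (57) = 47 m/s.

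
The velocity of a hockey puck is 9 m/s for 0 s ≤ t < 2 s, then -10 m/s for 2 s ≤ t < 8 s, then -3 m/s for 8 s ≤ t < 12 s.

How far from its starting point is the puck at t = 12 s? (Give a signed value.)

-54 m

Displacement is the signed area under the v-t curve.
0–2 s: 9 × 2 = 18 m
2–8 s: -10 × 6 = -60 m
8–12 s: -3 × 4 = -12 m
Net displacement = -54 m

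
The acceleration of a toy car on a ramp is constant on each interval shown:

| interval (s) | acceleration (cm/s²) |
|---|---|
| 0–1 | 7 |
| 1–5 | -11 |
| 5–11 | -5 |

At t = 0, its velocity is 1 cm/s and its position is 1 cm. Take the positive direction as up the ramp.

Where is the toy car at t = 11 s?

-356.5 cm

On each constant-a segment, Δv = aΔt and Δx = v₀Δt + ½aΔt²; chain segment to segment.
0–1 s: v starts 1 cm/s; Δx = 1·1 + ½·7·1² = 4.5 cm; v ends 8 cm/s.
1–5 s: v starts 8 cm/s; Δx = 8·4 + ½·-11·4² = -56 cm; v ends -36 cm/s.
5–11 s: v starts -36 cm/s; Δx = -36·6 + ½·-5·6² = -306 cm; v ends -66 cm/s.
x(11) = 1 + Σ Δx = -356.5 cm.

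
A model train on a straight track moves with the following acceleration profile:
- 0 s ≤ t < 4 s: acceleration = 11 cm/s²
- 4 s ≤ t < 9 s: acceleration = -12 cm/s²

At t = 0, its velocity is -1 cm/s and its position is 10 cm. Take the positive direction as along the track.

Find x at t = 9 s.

159 cm

On each constant-a segment, Δv = aΔt and Δx = v₀Δt + ½aΔt²; chain segment to segment.
0–4 s: v starts -1 cm/s; Δx = -1·4 + ½·11·4² = 84 cm; v ends 43 cm/s.
4–9 s: v starts 43 cm/s; Δx = 43·5 + ½·-12·5² = 65 cm; v ends -17 cm/s.
x(9) = 10 + Σ Δx = 159 cm.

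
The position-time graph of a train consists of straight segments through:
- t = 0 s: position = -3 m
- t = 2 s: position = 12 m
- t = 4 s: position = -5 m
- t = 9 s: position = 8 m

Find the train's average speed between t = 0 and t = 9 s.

Average speed = (total path length)/(elapsed time); on a piecewise-linear x-t graph the path length is Σ|Δx|.
0–2 s: |Δx| = |12 − -3| = 15 m
2–4 s: |Δx| = |-5 − 12| = 17 m
4–9 s: |Δx| = |8 − -5| = 13 m
Total path = 45 m; average speed = 45/9 = 5 m/s.

5 m/s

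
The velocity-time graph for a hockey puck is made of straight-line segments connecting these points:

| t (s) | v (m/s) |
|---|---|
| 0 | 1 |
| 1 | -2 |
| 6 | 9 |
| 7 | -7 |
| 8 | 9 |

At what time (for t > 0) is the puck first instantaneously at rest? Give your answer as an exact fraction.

v changes sign on 0–1 s (from 1 to -2); the graph is linear there, so v = 0 at t = 0 + (-1)·(1 − 0)/(-2 − 1) = 1/3 s.

t = 1/3 s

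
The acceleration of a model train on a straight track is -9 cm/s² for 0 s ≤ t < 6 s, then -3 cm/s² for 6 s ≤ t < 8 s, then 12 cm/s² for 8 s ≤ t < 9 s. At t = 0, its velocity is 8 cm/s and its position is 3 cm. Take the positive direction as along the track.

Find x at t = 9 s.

On each constant-a segment, Δv = aΔt and Δx = v₀Δt + ½aΔt²; chain segment to segment.
0–6 s: v starts 8 cm/s; Δx = 8·6 + ½·-9·6² = -114 cm; v ends -46 cm/s.
6–8 s: v starts -46 cm/s; Δx = -46·2 + ½·-3·2² = -98 cm; v ends -52 cm/s.
8–9 s: v starts -52 cm/s; Δx = -52·1 + ½·12·1² = -46 cm; v ends -40 cm/s.
x(9) = 3 + Σ Δx = -255 cm.

-255 cm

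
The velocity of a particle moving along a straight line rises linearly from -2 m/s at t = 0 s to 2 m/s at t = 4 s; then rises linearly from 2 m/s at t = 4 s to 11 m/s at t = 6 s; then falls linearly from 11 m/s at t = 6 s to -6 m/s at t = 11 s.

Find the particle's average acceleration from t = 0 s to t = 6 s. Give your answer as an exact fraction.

13/6 m/s²

Average acceleration = Δv/Δt = (11 − -2)/(6 − 0) = 13/6 m/s².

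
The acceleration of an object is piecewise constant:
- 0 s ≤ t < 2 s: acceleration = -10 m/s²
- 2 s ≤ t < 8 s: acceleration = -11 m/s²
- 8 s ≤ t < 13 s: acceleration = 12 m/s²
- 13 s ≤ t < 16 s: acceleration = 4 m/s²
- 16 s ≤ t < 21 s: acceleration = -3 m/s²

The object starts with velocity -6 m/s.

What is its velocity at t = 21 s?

Δv equals the area under the a-t graph; then v = v₀ + Δv.
0–2 s: -10 × 2 = -20 m/s
2–8 s: -11 × 6 = -66 m/s
8–13 s: 12 × 5 = 60 m/s
13–16 s: 4 × 3 = 12 m/s
16–21 s: -3 × 5 = -15 m/s
Δv = -29 m/s, so v(21) = -6 + (-29) = -35 m/s.

-35 m/s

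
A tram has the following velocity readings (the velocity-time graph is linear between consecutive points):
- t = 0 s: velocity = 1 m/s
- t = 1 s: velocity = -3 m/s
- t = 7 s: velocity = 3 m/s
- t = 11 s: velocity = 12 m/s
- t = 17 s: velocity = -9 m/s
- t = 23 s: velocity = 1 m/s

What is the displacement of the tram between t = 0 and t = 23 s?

14 m

Displacement is the signed area under the v-t curve.
0–1 s: ½(1 + -3)(1) = -1 m
1–7 s: ½(-3 + 3)(6) = 0 m
7–11 s: ½(3 + 12)(4) = 30 m
11–17 s: ½(12 + -9)(6) = 9 m
17–23 s: ½(-9 + 1)(6) = -24 m
Net displacement = 14 m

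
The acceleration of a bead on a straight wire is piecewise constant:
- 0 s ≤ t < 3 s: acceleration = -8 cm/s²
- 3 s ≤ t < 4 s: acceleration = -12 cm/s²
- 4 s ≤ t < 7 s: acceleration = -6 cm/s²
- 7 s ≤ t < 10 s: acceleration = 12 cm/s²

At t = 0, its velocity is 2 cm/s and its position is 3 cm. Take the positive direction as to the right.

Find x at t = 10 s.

-286 cm

On each constant-a segment, Δv = aΔt and Δx = v₀Δt + ½aΔt²; chain segment to segment.
0–3 s: v starts 2 cm/s; Δx = 2·3 + ½·-8·3² = -30 cm; v ends -22 cm/s.
3–4 s: v starts -22 cm/s; Δx = -22·1 + ½·-12·1² = -28 cm; v ends -34 cm/s.
4–7 s: v starts -34 cm/s; Δx = -34·3 + ½·-6·3² = -129 cm; v ends -52 cm/s.
7–10 s: v starts -52 cm/s; Δx = -52·3 + ½·12·3² = -102 cm; v ends -16 cm/s.
x(10) = 3 + Σ Δx = -286 cm.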